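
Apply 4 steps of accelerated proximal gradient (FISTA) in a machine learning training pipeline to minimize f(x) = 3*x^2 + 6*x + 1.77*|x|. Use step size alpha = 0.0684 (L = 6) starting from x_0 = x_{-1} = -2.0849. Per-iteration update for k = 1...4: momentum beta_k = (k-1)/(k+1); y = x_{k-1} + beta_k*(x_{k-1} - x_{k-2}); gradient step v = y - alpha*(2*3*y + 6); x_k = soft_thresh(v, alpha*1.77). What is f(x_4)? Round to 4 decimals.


FISTA on f(x) = 3*x^2 + 6*x + 1.77*|x|
L = 6, alpha = 0.0684
Iteration 1: beta = 0.0, y = -2.0849 + 0.0*(-2.0849 + 2.0849) = -2.0849
  grad(y) = -6.5094, v = y - alpha*grad = -1.6397
  prox(v) = soft_thresh(-1.6397, 0.1211) = -1.5186
Iteration 2: beta = 0.3333, y = -1.5186 + 0.3333*(-1.5186 + 2.0849) = -1.3298
  grad(y) = -1.9789, v = y - alpha*grad = -1.1945
  prox(v) = soft_thresh(-1.1945, 0.1211) = -1.0734
Iteration 3: beta = 0.5, y = -1.0734 + 0.5*(-1.0734 + 1.5186) = -0.8508
  grad(y) = 0.8952, v = y - alpha*grad = -0.912
  prox(v) = soft_thresh(-0.912, 0.1211) = -0.791
Iteration 4: beta = 0.6, y = -0.791 + 0.6*(-0.791 + 1.0734) = -0.6215
  grad(y) = 2.271, v = y - alpha*grad = -0.7768
  prox(v) = soft_thresh(-0.7768, 0.1211) = -0.6558
f(x_4) = 3*(-0.6558)^2 + 6*(-0.6558) + 1.77*|-0.6558| = -1.4838


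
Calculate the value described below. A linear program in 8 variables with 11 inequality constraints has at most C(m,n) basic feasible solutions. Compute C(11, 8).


Each vertex corresponds to some choice of n active constraints out of m, so the number of vertices is at most C(m, n) = m! / (n!(m-n)!).
m = 11, n = 8
Numerator: 11 * 10 * 9 * 8 * 7 * 6 * 5 * 4
Denominator: 8! = 40320
C(11, 8) = 165


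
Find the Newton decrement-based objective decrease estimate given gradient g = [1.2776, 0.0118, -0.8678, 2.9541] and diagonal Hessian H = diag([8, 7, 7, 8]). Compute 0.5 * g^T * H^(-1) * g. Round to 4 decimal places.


Step 1: H is diagonal, so H^(-1) * g = [0.1597, 0.0017, -0.124, 0.3693].
Step 2: g^T H^(-1) g = sum_i g_i^2 / H_ii
  = (1.2776)^2/8 + (0.0118)^2/7 + (-0.8678)^2/7 + (2.9541)^2/8
  = 0.204 + 0.0 + 0.1076 + 1.0908 = 1.4025
Step 3: Objective decrease = 0.5 * g^T H^(-1) g = 0.7012


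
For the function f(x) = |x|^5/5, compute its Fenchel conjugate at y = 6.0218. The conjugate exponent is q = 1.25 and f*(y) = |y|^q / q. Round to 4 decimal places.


The conjugate exponent q satisfies 1/p + 1/q = 1.
p = 5, so q = 5/(5 - 1) = 1.25
|y|^q = 6.0218^1.25 = 9.4332
f*(6.0218) = 9.4332 / 1.25 = 7.5465


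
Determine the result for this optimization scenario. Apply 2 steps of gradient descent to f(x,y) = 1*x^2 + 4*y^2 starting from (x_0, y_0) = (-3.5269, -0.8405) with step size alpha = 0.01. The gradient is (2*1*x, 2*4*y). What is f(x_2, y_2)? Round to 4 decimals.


Gradient descent on f(x,y) = 1*x^2 + 4*y^2.
Starting point: (-3.5269, -0.8405), alpha = 0.01
Step 1: grad_x = 2*1*-3.5269 = -7.0538, grad_y = 2*4*-0.8405 = -6.724
  x_1 = -3.5269 - 0.01*-7.0538 = -3.4564
  y_1 = -0.8405 - 0.01*-6.724 = -0.7733
Step 2: grad_x = 2*1*-3.4564 = -6.9127, grad_y = 2*4*-0.7733 = -6.1861
  x_2 = -3.4564 - 0.01*-6.9127 = -3.3872
  y_2 = -0.7733 - 0.01*-6.1861 = -0.7114
f(-3.3872, -0.7114) = 1*(-3.3872)^2 + 4*(-0.7114)^2 = 13.4977


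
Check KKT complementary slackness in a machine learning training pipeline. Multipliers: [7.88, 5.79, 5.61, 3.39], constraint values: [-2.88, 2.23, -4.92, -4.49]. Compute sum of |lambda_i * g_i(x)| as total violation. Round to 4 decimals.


KKT complementary slackness check:
lambda_1 * g_1 = 7.88 * -2.88 = -22.6944
lambda_2 * g_2 = 5.79 * 2.23 = 12.9117
lambda_3 * g_3 = 5.61 * -4.92 = -27.6012
lambda_4 * g_4 = 3.39 * -4.49 = -15.2211
Total violation = 22.6944 + 12.9117 + 27.6012 + 15.2211 = 78.4284


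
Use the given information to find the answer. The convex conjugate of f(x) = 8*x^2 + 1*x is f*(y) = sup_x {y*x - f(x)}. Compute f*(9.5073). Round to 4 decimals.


f*(y) = sup_x {y*x - a*x^2 - b*x} = sup_x {(y-b)*x - a*x^2}
FOC: (y - b) - 2a*x = 0 => x* = (y - b)/(2a)
x* = (9.5073 - 1)/(2*8) = 0.5317
f*(9.5073) = (y-b)^2/(4a) = (9.5073 - 1)^2/(4*8)
= 72.3742/32 = 2.2617


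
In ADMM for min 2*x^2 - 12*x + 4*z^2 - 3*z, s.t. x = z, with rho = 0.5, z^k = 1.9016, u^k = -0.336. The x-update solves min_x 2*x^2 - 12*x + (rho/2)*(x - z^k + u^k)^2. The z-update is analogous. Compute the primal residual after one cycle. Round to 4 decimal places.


ADMM iteration with rho = 0.5, z^k = 1.9016, u^k = -0.336
Step 1: x-update.
Minimize 2*x^2 - 12*x + (0.5/2)*(x - 1.9016 - 0.336)^2
FOC: (2*2 + 0.5)*x = 12 + 0.5*(1.9016 + 0.336)
x^{k+1} = 2.9153
Step 2: z-update.
Minimize 4*z^2 - 3*z + (0.5/2)*(2.9153 - z - 0.336)^2
FOC: (2*4 + 0.5)*z = 3 + 0.5*(2.9153 - 0.336)
z^{k+1} = 0.5047
Step 3: u-update.
u^{k+1} = -0.336 + 2.9153 - 0.5047 = 2.0746
Step 4: Primal residual = |2.9153 - 0.5047| = 2.4106


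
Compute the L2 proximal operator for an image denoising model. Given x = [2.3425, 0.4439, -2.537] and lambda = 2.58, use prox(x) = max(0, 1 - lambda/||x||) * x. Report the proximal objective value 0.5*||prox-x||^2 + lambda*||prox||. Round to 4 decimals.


Step 1: Compute ||x||.
||x|| = 3.4815
Step 2: Compute scaling factor.
scale = max(0, 1 - 2.58/3.4815) = 0.2589
Step 3: prox(x) = [0.6066, 0.1149, -0.6569]
||prox(x)|| = 0.9015
Step 4: Proximal objective.
0.5*||prox-x||^2 = 3.3282
lambda*||prox|| = 2.3259
Total = 5.654


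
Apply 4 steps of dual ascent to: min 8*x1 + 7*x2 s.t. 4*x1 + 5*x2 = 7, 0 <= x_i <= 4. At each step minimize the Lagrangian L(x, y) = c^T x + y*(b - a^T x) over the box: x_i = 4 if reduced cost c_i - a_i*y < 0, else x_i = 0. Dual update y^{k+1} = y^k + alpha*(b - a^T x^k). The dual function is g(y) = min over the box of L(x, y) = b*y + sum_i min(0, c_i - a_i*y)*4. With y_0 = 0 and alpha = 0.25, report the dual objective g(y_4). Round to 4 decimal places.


Dual ascent for LP: min 8*x1 + 7*x2, 4*x1 + 5*x2 = 7, 0 <= x_i <= 4
Step 1: y^k = 0.0, reduced costs: (8.0, 7.0)
  x^k = (0.0, 0.0), subgradient = b - a^T x = 7.0
  y^{k+1} = 0.0 + 0.25*7.0 = 1.75
Step 2: y^k = 1.75, reduced costs: (1.0, -1.75)
  x^k = (0.0, 4.0), subgradient = b - a^T x = -13.0
  y^{k+1} = 1.75 + 0.25*-13.0 = -1.5
Step 3: y^k = -1.5, reduced costs: (14.0, 14.5)
  x^k = (0.0, 0.0), subgradient = b - a^T x = 7.0
  y^{k+1} = -1.5 + 0.25*7.0 = 0.25
Step 4: y^k = 0.25, reduced costs: (7.0, 5.75)
  x^k = (0.0, 0.0), subgradient = b - a^T x = 7.0
  y^{k+1} = 0.25 + 0.25*7.0 = 2.0
Dual objective at y_4 = 2.0: reduced costs (0.0, -3.0), box minimizer x = (0.0, 4.0)
g(y_4) = b*y + (c1 - a1*y)*x1 + (c2 - a2*y)*x2 = 7*2.0 + 0.0*0.0 + (-3.0)*4.0 = 14.0 + 0.0 - 12.0 = 2.0


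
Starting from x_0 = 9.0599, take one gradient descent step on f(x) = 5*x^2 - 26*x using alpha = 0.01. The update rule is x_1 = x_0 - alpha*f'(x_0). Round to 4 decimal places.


We compute the gradient at x_0 and apply the update.
f'(x) = 10*x - 26
f'(9.0599) = 10*9.0599 - 26 = 64.599
x_1 = 9.0599 - 0.01*64.599 = 8.4139


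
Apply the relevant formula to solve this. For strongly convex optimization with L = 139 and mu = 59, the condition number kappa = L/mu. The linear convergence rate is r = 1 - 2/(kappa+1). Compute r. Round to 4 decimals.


Step 1: Compute the condition number.
kappa = L/mu = 139/59 = 2.3559
Step 2: Compute the convergence rate.
r = 1 - 2/(kappa + 1) = 1 - 2*mu/(L + mu) = (L - mu)/(L + mu) = 80/198 = 0.404


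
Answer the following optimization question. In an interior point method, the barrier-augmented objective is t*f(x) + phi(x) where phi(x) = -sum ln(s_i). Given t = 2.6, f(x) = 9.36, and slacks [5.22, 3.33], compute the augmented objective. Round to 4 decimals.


Step 1: Compute log-barrier.
ln values: [1.6525, 1.203]
phi = -(1.6525 + 1.203) = -2.8555
Step 2: Compute augmented objective.
t*f(x) = 2.6*9.36 = 24.336
Total = 24.336 - 2.8555 = 21.4805


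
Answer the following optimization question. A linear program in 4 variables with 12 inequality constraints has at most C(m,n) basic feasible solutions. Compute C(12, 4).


Each vertex corresponds to some choice of n active constraints out of m, so the number of vertices is at most C(m, n) = m! / (n!(m-n)!).
m = 12, n = 4
Numerator: 12 * 11 * 10 * 9
Denominator: 4! = 24
C(12, 4) = 495


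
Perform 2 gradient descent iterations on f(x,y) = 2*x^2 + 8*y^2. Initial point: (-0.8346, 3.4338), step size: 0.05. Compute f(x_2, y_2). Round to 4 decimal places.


Gradient descent on f(x,y) = 2*x^2 + 8*y^2.
Starting point: (-0.8346, 3.4338), alpha = 0.05
Step 1: grad_x = 2*2*-0.8346 = -3.3384, grad_y = 2*8*3.4338 = 54.9408
  x_1 = -0.8346 - 0.05*-3.3384 = -0.6677
  y_1 = 3.4338 - 0.05*54.9408 = 0.6868
Step 2: grad_x = 2*2*-0.6677 = -2.6707, grad_y = 2*8*0.6868 = 10.9882
  x_2 = -0.6677 - 0.05*-2.6707 = -0.5341
  y_2 = 0.6868 - 0.05*10.9882 = 0.1374
f(-0.5341, 0.1374) = 2*(-0.5341)^2 + 8*0.1374^2 = 0.7215


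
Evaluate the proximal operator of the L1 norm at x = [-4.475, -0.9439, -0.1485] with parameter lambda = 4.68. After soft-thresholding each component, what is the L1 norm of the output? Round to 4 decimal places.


Soft-thresholding with lambda = 4.68:
prox(-4.475) = sign(-4.475)*max(|-4.475| - 4.68, 0) = 0.0
prox(-0.9439) = sign(-0.9439)*max(|-0.9439| - 4.68, 0) = 0.0
prox(-0.1485) = sign(-0.1485)*max(|-0.1485| - 4.68, 0) = 0.0
prox(x) = [0.0, 0.0, 0.0]
||prox(x)||_1 = 0.0 + 0.0 + 0.0 = 0.0


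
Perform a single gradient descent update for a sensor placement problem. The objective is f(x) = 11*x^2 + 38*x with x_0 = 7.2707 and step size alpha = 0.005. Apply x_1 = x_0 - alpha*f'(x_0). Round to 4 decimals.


We compute the gradient at x_0 and apply the update.
f'(x) = 22*x + 38
f'(7.2707) = 22*7.2707 + 38 = 197.9554
x_1 = 7.2707 - 0.005*197.9554 = 6.2809


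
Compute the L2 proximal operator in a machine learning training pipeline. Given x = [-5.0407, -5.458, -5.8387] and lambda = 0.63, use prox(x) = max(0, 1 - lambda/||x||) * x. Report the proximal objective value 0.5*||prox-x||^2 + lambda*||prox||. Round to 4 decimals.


Step 1: Compute ||x||.
||x|| = 9.4493
Step 2: Compute scaling factor.
scale = max(0, 1 - 0.63/9.4493) = 0.9333
Step 3: prox(x) = [-4.7046, -5.0941, -5.4494]
||prox(x)|| = 8.8193
Step 4: Proximal objective.
0.5*||prox-x||^2 = 0.1985
lambda*||prox|| = 5.5562
Total = 5.7546


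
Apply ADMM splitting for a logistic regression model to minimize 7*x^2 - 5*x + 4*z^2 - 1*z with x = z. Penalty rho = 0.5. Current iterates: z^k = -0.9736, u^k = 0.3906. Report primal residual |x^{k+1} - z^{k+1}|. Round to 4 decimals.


ADMM iteration with rho = 0.5, z^k = -0.9736, u^k = 0.3906
Step 1: x-update.
Minimize 7*x^2 - 5*x + (0.5/2)*(x + 0.9736 + 0.3906)^2
FOC: (2*7 + 0.5)*x = 5 + 0.5*(-0.9736 - 0.3906)
x^{k+1} = 0.2978
Step 2: z-update.
Minimize 4*z^2 - 1*z + (0.5/2)*(0.2978 - z + 0.3906)^2
FOC: (2*4 + 0.5)*z = 1 + 0.5*(0.2978 + 0.3906)
z^{k+1} = 0.1581
Step 3: u-update.
u^{k+1} = 0.3906 + 0.2978 - 0.1581 = 0.5302
Step 4: Primal residual = |0.2978 - 0.1581| = 0.1396


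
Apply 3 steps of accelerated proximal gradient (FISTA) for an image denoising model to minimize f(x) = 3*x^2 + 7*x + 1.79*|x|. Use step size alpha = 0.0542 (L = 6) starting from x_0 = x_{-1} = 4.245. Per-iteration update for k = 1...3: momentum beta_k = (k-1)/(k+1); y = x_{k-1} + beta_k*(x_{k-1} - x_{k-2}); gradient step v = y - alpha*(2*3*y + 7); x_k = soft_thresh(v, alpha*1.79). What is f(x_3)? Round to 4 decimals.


FISTA on f(x) = 3*x^2 + 7*x + 1.79*|x|
L = 6, alpha = 0.0542
Iteration 1: beta = 0.0, y = 4.245 + 0.0*(4.245 - 4.245) = 4.245
  grad(y) = 32.47, v = y - alpha*grad = 2.4851
  prox(v) = soft_thresh(2.4851, 0.097) = 2.3881
Iteration 2: beta = 0.3333, y = 2.3881 + 0.3333*(2.3881 - 4.245) = 1.7691
  grad(y) = 17.6149, v = y - alpha*grad = 0.8144
  prox(v) = soft_thresh(0.8144, 0.097) = 0.7174
Iteration 3: beta = 0.5, y = 0.7174 + 0.5*(0.7174 - 2.3881) = -0.118
  grad(y) = 6.2923, v = y - alpha*grad = -0.459
  prox(v) = soft_thresh(-0.459, 0.097) = -0.362
f(x_3) = 3*(-0.362)^2 + 7*(-0.362) + 1.79*|-0.362| = -1.4928


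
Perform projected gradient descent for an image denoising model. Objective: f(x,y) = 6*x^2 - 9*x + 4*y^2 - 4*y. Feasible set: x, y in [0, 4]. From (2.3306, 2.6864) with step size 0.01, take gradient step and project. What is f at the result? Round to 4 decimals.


Step 1: Compute gradient at (2.3306, 2.6864).
grad_x = 2*6*2.3306 - 9 = 18.9672
grad_y = 2*4*2.6864 - 4 = 17.4912
Step 2: Gradient step.
x_raw = 2.3306 - 0.01*18.9672 = 2.1409
y_raw = 2.6864 - 0.01*17.4912 = 2.5115
Step 3: Project onto [0, 4].
x_proj = clip(2.1409) = 2.1409
y_proj = clip(2.5115) = 2.5115
Step 4: Evaluate f.
f(2.1409, 2.5115) = 23.4174


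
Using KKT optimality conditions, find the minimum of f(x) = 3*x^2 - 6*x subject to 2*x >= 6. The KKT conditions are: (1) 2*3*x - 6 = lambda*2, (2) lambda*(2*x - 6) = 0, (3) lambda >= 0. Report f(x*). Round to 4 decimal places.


Step 1: Try lambda = 0 (constraint inactive).
x_unc = 6/(2*3) = 1.0
Check: 2*1.0 = 2.0 < 6 -- violated!
Step 2: Constraint must be active: 2*x = 6
x* = 6/2 = 3.0
lambda = (2*3*3.0 - 6)/2 = 6.0
Step 3: Compute optimal value.
f(x*) = 3*3.0^2 - 6*3.0 = 9.0


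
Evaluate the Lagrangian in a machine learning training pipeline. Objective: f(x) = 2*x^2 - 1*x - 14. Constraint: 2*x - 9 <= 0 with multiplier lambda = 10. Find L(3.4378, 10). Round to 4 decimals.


Step 1: Evaluate f(x).
f(3.4378) = 2*3.4378^2 - 1*3.4378 - 14 = 6.1991
Step 2: Evaluate g(x).
g(3.4378) = 2*3.4378 - 9 = -2.1244
Step 3: Compute Lagrangian.
L = 6.1991 + 10*-2.1244 = -15.0449


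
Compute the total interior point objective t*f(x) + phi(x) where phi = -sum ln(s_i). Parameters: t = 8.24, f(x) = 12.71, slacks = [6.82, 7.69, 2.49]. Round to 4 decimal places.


Step 1: Compute log-barrier.
ln values: [1.9199, 2.0399, 0.9123]
phi = -(1.9199 + 2.0399 + 0.9123) = -4.8721
Step 2: Compute augmented objective.
t*f(x) = 8.24*12.71 = 104.7304
Total = 104.7304 - 4.8721 = 99.8583


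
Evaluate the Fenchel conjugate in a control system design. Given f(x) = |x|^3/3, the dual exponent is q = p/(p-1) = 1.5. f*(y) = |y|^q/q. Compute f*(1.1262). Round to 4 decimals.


The conjugate exponent q satisfies 1/p + 1/q = 1.
p = 3, so q = 3/(3 - 1) = 1.5
|y|^q = 1.1262^1.5 = 1.1952
f*(1.1262) = 1.1952 / 1.5 = 0.7968


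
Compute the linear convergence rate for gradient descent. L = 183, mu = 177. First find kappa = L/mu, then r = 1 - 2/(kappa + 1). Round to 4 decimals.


Step 1: Compute the condition number.
kappa = L/mu = 183/177 = 1.0339
Step 2: Compute the convergence rate.
r = 1 - 2/(kappa + 1) = 1 - 2*mu/(L + mu) = (L - mu)/(L + mu) = 6/360 = 0.0167


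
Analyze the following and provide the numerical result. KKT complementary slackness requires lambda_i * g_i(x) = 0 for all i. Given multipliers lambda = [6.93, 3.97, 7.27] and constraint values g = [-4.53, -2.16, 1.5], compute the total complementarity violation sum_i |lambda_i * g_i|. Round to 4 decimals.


KKT complementary slackness check:
lambda_1 * g_1 = 6.93 * -4.53 = -31.3929
lambda_2 * g_2 = 3.97 * -2.16 = -8.5752
lambda_3 * g_3 = 7.27 * 1.5 = 10.905
Total violation = 31.3929 + 8.5752 + 10.905 = 50.8731


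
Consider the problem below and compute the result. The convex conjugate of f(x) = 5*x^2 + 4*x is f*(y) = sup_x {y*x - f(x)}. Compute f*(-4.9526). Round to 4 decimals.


f*(y) = sup_x {y*x - a*x^2 - b*x} = sup_x {(y-b)*x - a*x^2}
FOC: (y - b) - 2a*x = 0 => x* = (y - b)/(2a)
x* = (-4.9526 - 4)/(2*5) = -0.8953
f*(-4.9526) = (y-b)^2/(4a) = (-4.9526 - 4)^2/(4*5)
= 80.149/20 = 4.0075


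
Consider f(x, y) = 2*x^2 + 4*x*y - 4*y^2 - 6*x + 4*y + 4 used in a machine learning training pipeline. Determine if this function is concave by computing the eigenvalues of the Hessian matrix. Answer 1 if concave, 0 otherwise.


The Hessian of f(x,y) = 2*x^2 + 4*x*y - 4*y^2 - 6*x + 4*y + 4 is:
H = [[4, 4], [4, -8]]
Trace = 4 - 8 = -4
Determinant = 4*-8 - (4)^2 = -48
Discriminant = (-4)^2 - 4*-48 = 208.0
Eigenvalues: lambda_1 = -9.2111, lambda_2 = 5.2111
The function is not concave.

0


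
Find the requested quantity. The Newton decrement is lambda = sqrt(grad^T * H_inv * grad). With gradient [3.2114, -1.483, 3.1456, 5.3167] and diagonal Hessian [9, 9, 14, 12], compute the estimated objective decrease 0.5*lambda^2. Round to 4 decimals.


Step 1: H is diagonal, so H^(-1) * g = [0.3568, -0.1648, 0.2247, 0.4431].
Step 2: g^T H^(-1) g = sum_i g_i^2 / H_ii
  = (3.2114)^2/9 + (-1.483)^2/9 + (3.1456)^2/14 + (5.3167)^2/12
  = 1.1459 + 0.2444 + 0.7068 + 2.3556 = 4.4526
Step 3: Objective decrease = 0.5 * g^T H^(-1) g = 2.2263


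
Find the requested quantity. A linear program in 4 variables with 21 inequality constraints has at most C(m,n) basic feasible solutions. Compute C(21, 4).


Each vertex corresponds to some choice of n active constraints out of m, so the number of vertices is at most C(m, n) = m! / (n!(m-n)!).
m = 21, n = 4
Numerator: 21 * 20 * 19 * 18
Denominator: 4! = 24
C(21, 4) = 5985


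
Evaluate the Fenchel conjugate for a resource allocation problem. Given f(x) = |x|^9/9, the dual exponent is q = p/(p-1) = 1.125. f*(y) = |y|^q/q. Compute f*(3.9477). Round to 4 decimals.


The conjugate exponent q satisfies 1/p + 1/q = 1.
p = 9, so q = 9/(9 - 1) = 1.125
|y|^q = 3.9477^1.125 = 4.6869
f*(3.9477) = 4.6869 / 1.125 = 4.1661


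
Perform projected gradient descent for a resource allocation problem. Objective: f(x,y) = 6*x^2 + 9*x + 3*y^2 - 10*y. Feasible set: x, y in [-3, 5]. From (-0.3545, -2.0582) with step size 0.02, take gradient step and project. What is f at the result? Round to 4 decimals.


Step 1: Compute gradient at (-0.3545, -2.0582).
grad_x = 2*6*-0.3545 + 9 = 4.746
grad_y = 2*3*-2.0582 - 10 = -22.3492
Step 2: Gradient step.
x_raw = -0.3545 - 0.02*4.746 = -0.4494
y_raw = -2.0582 - 0.02*-22.3492 = -1.6112
Step 3: Project onto [-3, 5].
x_proj = clip(-0.4494) = -0.4494
y_proj = clip(-1.6112) = -1.6112
Step 4: Evaluate f.
f(-0.4494, -1.6112) = 21.0673


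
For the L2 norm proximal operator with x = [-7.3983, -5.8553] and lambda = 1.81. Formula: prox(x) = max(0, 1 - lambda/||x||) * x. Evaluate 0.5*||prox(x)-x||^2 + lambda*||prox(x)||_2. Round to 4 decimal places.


Step 1: Compute ||x||.
||x|| = 9.435
Step 2: Compute scaling factor.
scale = max(0, 1 - 1.81/9.435) = 0.8082
Step 3: prox(x) = [-5.979, -4.732]
||prox(x)|| = 7.625
Step 4: Proximal objective.
0.5*||prox-x||^2 = 1.6381
lambda*||prox|| = 13.8013
Total = 15.4393


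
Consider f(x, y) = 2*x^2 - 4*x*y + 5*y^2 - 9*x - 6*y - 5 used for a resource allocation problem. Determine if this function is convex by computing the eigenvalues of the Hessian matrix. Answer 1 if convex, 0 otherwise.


The Hessian of f(x,y) = 2*x^2 - 4*x*y + 5*y^2 - 9*x - 6*y - 5 is:
H = [[4, -4], [-4, 10]]
Trace = 4 + 10 = 14
Determinant = 4*10 - (-4)^2 = 24
Discriminant = (14)^2 - 4*24 = 100.0
Eigenvalues: lambda_1 = 2.0, lambda_2 = 12.0
The function is convex.

1


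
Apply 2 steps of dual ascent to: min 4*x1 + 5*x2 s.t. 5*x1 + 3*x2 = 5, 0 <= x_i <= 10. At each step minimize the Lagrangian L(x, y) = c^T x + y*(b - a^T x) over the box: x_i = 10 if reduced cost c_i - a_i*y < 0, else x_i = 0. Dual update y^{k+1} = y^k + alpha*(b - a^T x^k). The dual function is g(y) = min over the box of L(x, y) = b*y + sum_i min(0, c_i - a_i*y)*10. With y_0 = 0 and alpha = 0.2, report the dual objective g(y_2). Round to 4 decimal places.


Dual ascent for LP: min 4*x1 + 5*x2, 5*x1 + 3*x2 = 5, 0 <= x_i <= 10
Step 1: y^k = 0.0, reduced costs: (4.0, 5.0)
  x^k = (0.0, 0.0), subgradient = b - a^T x = 5.0
  y^{k+1} = 0.0 + 0.2*5.0 = 1.0
Step 2: y^k = 1.0, reduced costs: (-1.0, 2.0)
  x^k = (10.0, 0.0), subgradient = b - a^T x = -45.0
  y^{k+1} = 1.0 + 0.2*-45.0 = -8.0
Dual objective at y_2 = -8.0: reduced costs (44.0, 29.0), box minimizer x = (0.0, 0.0)
g(y_2) = b*y + (c1 - a1*y)*x1 + (c2 - a2*y)*x2 = 5*(-8.0) + 44.0*0.0 + 29.0*0.0 = -40.0 + 0.0 + 0.0 = -40.0


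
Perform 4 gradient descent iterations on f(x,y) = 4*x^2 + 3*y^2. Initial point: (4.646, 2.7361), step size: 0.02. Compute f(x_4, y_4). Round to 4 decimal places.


Gradient descent on f(x,y) = 4*x^2 + 3*y^2.
Starting point: (4.646, 2.7361), alpha = 0.02
Step 1: grad_x = 2*4*4.646 = 37.168, grad_y = 2*3*2.7361 = 16.4166
  x_1 = 4.646 - 0.02*37.168 = 3.9026
  y_1 = 2.7361 - 0.02*16.4166 = 2.4078
Step 2: grad_x = 2*4*3.9026 = 31.2211, grad_y = 2*3*2.4078 = 14.4466
  x_2 = 3.9026 - 0.02*31.2211 = 3.2782
  y_2 = 2.4078 - 0.02*14.4466 = 2.1188
Step 3: grad_x = 2*4*3.2782 = 26.2257, grad_y = 2*3*2.1188 = 12.713
  x_3 = 3.2782 - 0.02*26.2257 = 2.7537
  y_3 = 2.1188 - 0.02*12.713 = 1.8646
Step 4: grad_x = 2*4*2.7537 = 22.0296, grad_y = 2*3*1.8646 = 11.1875
  x_4 = 2.7537 - 0.02*22.0296 = 2.3131
  y_4 = 1.8646 - 0.02*11.1875 = 1.6408
f(2.3131, 1.6408) = 4*2.3131^2 + 3*1.6408^2 = 29.4789


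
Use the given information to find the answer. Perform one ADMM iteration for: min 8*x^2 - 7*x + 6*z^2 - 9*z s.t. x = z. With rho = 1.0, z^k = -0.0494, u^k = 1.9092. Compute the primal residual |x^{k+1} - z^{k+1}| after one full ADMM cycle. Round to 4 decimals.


ADMM iteration with rho = 1.0, z^k = -0.0494, u^k = 1.9092
Step 1: x-update.
Minimize 8*x^2 - 7*x + (1.0/2)*(x + 0.0494 + 1.9092)^2
FOC: (2*8 + 1.0)*x = 7 + 1.0*(-0.0494 - 1.9092)
x^{k+1} = 0.2966
Step 2: z-update.
Minimize 6*z^2 - 9*z + (1.0/2)*(0.2966 - z + 1.9092)^2
FOC: (2*6 + 1.0)*z = 9 + 1.0*(0.2966 + 1.9092)
z^{k+1} = 0.862
Step 3: u-update.
u^{k+1} = 1.9092 + 0.2966 - 0.862 = 1.3438
Step 4: Primal residual = |0.2966 - 0.862| = 0.5654


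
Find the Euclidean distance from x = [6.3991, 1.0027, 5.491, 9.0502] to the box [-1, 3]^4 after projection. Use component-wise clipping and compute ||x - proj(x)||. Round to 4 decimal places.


Project each component onto [-1, 3].
clip(6.3991) = 3.0, clip(1.0027) = 1.0027, clip(5.491) = 3.0, clip(9.0502) = 3.0
Projection = [3.0, 1.0027, 3.0, 3.0]
Squared diffs: [11.5539, 0.0, 6.2051, 36.6049]
Distance = sqrt(54.3639) = 7.3732


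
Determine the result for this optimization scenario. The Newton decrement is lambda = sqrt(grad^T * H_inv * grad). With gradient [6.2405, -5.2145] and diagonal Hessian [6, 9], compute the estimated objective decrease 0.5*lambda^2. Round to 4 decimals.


Step 1: H is diagonal, so H^(-1) * g = [1.0401, -0.5794].
Step 2: g^T H^(-1) g = sum_i g_i^2 / H_ii
  = (6.2405)^2/6 + (-5.2145)^2/9
  = 6.4906 + 3.0212 = 9.5119
Step 3: Objective decrease = 0.5 * g^T H^(-1) g = 4.7559


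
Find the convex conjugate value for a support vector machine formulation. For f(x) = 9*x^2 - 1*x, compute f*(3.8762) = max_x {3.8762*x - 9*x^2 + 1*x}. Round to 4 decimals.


f*(y) = sup_x {y*x - a*x^2 - b*x} = sup_x {(y-b)*x - a*x^2}
FOC: (y - b) - 2a*x = 0 => x* = (y - b)/(2a)
x* = (3.8762 + 1)/(2*9) = 0.2709
f*(3.8762) = (y-b)^2/(4a) = (3.8762 + 1)^2/(4*9)
= 23.7773/36 = 0.6605


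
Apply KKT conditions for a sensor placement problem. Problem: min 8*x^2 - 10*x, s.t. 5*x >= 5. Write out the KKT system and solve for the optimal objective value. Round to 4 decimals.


Step 1: Try lambda = 0 (constraint inactive).
x_unc = 10/(2*8) = 0.625
Check: 5*0.625 = 3.125 < 5 -- violated!
Step 2: Constraint must be active: 5*x = 5
x* = 5/5 = 1.0
lambda = (2*8*1.0 - 10)/5 = 1.2
Step 3: Compute optimal value.
f(x*) = 8*1.0^2 - 10*1.0 = -2.0


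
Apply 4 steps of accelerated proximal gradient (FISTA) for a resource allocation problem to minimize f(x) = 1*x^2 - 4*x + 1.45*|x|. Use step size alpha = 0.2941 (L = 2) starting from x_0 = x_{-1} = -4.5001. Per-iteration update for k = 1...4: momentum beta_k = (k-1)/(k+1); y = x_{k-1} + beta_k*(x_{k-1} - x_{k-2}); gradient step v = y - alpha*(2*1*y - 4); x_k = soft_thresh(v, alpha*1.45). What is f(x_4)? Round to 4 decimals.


FISTA on f(x) = 1*x^2 - 4*x + 1.45*|x|
L = 2, alpha = 0.2941
Iteration 1: beta = 0.0, y = -4.5001 + 0.0*(-4.5001 + 4.5001) = -4.5001
  grad(y) = -13.0002, v = y - alpha*grad = -0.6767
  prox(v) = soft_thresh(-0.6767, 0.4264) = -0.2503
Iteration 2: beta = 0.3333, y = -0.2503 + 0.3333*(-0.2503 + 4.5001) = 1.1663
  grad(y) = -1.6674, v = y - alpha*grad = 1.6567
  prox(v) = soft_thresh(1.6567, 0.4264) = 1.2302
Iteration 3: beta = 0.5, y = 1.2302 + 0.5*(1.2302 + 0.2503) = 1.9705
  grad(y) = -0.059, v = y - alpha*grad = 1.9879
  prox(v) = soft_thresh(1.9879, 0.4264) = 1.5614
Iteration 4: beta = 0.6, y = 1.5614 + 0.6*(1.5614 - 1.2302) = 1.7601
  grad(y) = -0.4798, v = y - alpha*grad = 1.9012
  prox(v) = soft_thresh(1.9012, 0.4264) = 1.4748
f(x_4) = 1*1.4748^2 - 4*1.4748 + 1.45*|1.4748| = -1.5857


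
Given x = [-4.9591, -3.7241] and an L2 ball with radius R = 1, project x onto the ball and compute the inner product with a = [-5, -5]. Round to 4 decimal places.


Step 1: Compute ||x|| (intermediates to 6 decimals).
||x|| = sqrt((-4.9591)^2 + (-3.7241)^2) = 6.201741
Step 2: Project.
Since ||x|| > R, scale = R/||x|| = 1/6.201741 = 0.161245, proj(x) = scale * x
proj(x) = [-0.79963, -0.600493]
Step 3: Dot product.
a^T * proj(x) = -5*(-0.79963) - 5*(-0.600493) = 7.0006


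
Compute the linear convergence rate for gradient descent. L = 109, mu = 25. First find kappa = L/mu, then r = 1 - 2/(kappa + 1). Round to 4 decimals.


Step 1: Compute the condition number.
kappa = L/mu = 109/25 = 4.36
Step 2: Compute the convergence rate.
r = 1 - 2/(kappa + 1) = 1 - 2*mu/(L + mu) = (L - mu)/(L + mu) = 84/134 = 0.6269


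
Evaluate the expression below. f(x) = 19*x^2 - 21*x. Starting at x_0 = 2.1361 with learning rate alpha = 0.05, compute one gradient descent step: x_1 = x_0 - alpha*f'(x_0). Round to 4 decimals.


We compute the gradient at x_0 and apply the update.
f'(x) = 38*x - 21
f'(2.1361) = 38*2.1361 - 21 = 60.1718
x_1 = 2.1361 - 0.05*60.1718 = -0.8725


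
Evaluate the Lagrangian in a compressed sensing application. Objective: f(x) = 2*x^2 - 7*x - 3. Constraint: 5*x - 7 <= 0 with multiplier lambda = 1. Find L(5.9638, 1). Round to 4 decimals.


Step 1: Evaluate f(x).
f(5.9638) = 2*5.9638^2 - 7*5.9638 - 3 = 26.3872
Step 2: Evaluate g(x).
g(5.9638) = 5*5.9638 - 7 = 22.819
Step 3: Compute Lagrangian.
L = 26.3872 + 1*22.819 = 49.2062


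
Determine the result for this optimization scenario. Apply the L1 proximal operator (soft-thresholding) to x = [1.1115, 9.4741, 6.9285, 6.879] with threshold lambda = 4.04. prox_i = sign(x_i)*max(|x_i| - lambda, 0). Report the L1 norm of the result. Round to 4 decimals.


Soft-thresholding with lambda = 4.04:
prox(1.1115) = sign(1.1115)*max(|1.1115| - 4.04, 0) = 0.0
prox(9.4741) = sign(9.4741)*max(|9.4741| - 4.04, 0) = 5.4341
prox(6.9285) = sign(6.9285)*max(|6.9285| - 4.04, 0) = 2.8885
prox(6.879) = sign(6.879)*max(|6.879| - 4.04, 0) = 2.839
prox(x) = [0.0, 5.4341, 2.8885, 2.839]
||prox(x)||_1 = 0.0 + 5.4341 + 2.8885 + 2.839 = 11.1616


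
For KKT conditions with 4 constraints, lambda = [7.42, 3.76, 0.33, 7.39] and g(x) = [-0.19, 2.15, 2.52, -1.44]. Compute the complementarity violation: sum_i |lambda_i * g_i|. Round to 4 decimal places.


KKT complementary slackness check:
lambda_1 * g_1 = 7.42 * -0.19 = -1.4098
lambda_2 * g_2 = 3.76 * 2.15 = 8.084
lambda_3 * g_3 = 0.33 * 2.52 = 0.8316
lambda_4 * g_4 = 7.39 * -1.44 = -10.6416
Total violation = 1.4098 + 8.084 + 0.8316 + 10.6416 = 20.967


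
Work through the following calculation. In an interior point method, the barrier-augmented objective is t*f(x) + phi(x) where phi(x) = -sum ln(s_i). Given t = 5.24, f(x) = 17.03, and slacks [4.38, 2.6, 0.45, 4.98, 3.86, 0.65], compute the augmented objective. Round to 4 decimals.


Step 1: Compute log-barrier.
ln values: [1.477, 0.9555, -0.7985, 1.6054, 1.3507, -0.4308]
phi = -(1.477 + 0.9555 - 0.7985 + 1.6054 + 1.3507 - 0.4308) = -4.1594
Step 2: Compute augmented objective.
t*f(x) = 5.24*17.03 = 89.2372
Total = 89.2372 - 4.1594 = 85.0778


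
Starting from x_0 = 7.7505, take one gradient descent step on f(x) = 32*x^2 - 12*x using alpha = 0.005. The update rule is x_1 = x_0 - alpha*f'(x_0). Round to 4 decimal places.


We compute the gradient at x_0 and apply the update.
f'(x) = 64*x - 12
f'(7.7505) = 64*7.7505 - 12 = 484.032
x_1 = 7.7505 - 0.005*484.032 = 5.3303


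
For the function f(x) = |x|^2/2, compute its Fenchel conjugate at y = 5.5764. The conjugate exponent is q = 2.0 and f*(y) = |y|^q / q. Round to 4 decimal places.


The conjugate exponent q satisfies 1/p + 1/q = 1.
p = 2, so q = 2/(2 - 1) = 2.0
|y|^q = 5.5764^2.0 = 31.0962
f*(5.5764) = 31.0962 / 2.0 = 15.5481


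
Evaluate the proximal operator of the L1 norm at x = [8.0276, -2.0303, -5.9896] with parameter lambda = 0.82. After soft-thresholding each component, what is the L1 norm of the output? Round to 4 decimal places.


Soft-thresholding with lambda = 0.82:
prox(8.0276) = sign(8.0276)*max(|8.0276| - 0.82, 0) = 7.2076
prox(-2.0303) = sign(-2.0303)*max(|-2.0303| - 0.82, 0) = -1.2103
prox(-5.9896) = sign(-5.9896)*max(|-5.9896| - 0.82, 0) = -5.1696
prox(x) = [7.2076, -1.2103, -5.1696]
||prox(x)||_1 = 7.2076 + 1.2103 + 5.1696 = 13.5875


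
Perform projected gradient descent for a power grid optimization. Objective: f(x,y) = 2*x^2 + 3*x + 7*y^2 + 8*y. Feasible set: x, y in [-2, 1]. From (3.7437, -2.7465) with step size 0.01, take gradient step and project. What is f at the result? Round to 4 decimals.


Step 1: Compute gradient at (3.7437, -2.7465).
grad_x = 2*2*3.7437 + 3 = 17.9748
grad_y = 2*7*-2.7465 + 8 = -30.451
Step 2: Gradient step.
x_raw = 3.7437 - 0.01*17.9748 = 3.564
y_raw = -2.7465 - 0.01*-30.451 = -2.442
Step 3: Project onto [-2, 1].
x_proj = clip(3.564) = 1.0
y_proj = clip(-2.442) = -2.0
Step 4: Evaluate f.
f(1.0, -2.0) = 17.0


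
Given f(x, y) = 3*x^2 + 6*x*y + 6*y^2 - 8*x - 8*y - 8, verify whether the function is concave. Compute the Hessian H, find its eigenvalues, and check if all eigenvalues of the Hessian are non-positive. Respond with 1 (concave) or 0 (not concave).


The Hessian of f(x,y) = 3*x^2 + 6*x*y + 6*y^2 - 8*x - 8*y - 8 is:
H = [[6, 6], [6, 12]]
Trace = 6 + 12 = 18
Determinant = 6*12 - (6)^2 = 36
Discriminant = (18)^2 - 4*36 = 180.0
Eigenvalues: lambda_1 = 2.2918, lambda_2 = 15.7082
The function is not concave.

0


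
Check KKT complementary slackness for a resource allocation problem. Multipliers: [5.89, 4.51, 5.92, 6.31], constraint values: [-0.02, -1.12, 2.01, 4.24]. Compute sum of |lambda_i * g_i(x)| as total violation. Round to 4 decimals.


KKT complementary slackness check:
lambda_1 * g_1 = 5.89 * -0.02 = -0.1178
lambda_2 * g_2 = 4.51 * -1.12 = -5.0512
lambda_3 * g_3 = 5.92 * 2.01 = 11.8992
lambda_4 * g_4 = 6.31 * 4.24 = 26.7544
Total violation = 0.1178 + 5.0512 + 11.8992 + 26.7544 = 43.8226


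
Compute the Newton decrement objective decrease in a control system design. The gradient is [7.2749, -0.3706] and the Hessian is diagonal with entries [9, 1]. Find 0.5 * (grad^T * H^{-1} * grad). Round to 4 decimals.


Step 1: H is diagonal, so H^(-1) * g = [0.8083, -0.3706].
Step 2: g^T H^(-1) g = sum_i g_i^2 / H_ii
  = (7.2749)^2/9 + (-0.3706)^2/1
  = 5.8805 + 0.1373 = 6.0178
Step 3: Objective decrease = 0.5 * g^T H^(-1) g = 3.0089


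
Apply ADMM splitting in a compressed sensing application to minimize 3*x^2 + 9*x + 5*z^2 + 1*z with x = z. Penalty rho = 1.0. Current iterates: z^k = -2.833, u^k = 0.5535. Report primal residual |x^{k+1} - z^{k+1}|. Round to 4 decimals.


ADMM iteration with rho = 1.0, z^k = -2.833, u^k = 0.5535
Step 1: x-update.
Minimize 3*x^2 + 9*x + (1.0/2)*(x + 2.833 + 0.5535)^2
FOC: (2*3 + 1.0)*x = -9 + 1.0*(-2.833 - 0.5535)
x^{k+1} = -1.7695
Step 2: z-update.
Minimize 5*z^2 + 1*z + (1.0/2)*(-1.7695 - z + 0.5535)^2
FOC: (2*5 + 1.0)*z = -1 + 1.0*(-1.7695 + 0.5535)
z^{k+1} = -0.2015
Step 3: u-update.
u^{k+1} = 0.5535 - 1.7695 + 0.2015 = -1.0145
Step 4: Primal residual = |-1.7695 + 0.2015| = 1.568


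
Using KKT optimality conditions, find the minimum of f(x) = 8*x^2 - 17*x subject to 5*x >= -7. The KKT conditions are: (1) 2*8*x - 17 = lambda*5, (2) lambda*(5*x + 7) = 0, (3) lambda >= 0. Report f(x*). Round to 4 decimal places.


Step 1: Try lambda = 0 (constraint inactive).
Stationarity: 2*8*x - 17 = 0
x* = 17/(2*8) = 1.0625
Check constraint: 5*1.0625 = 5.3125 >= -7 -- satisfied.
Step 2: Compute optimal value.
f(x*) = 8*1.0625^2 - 17*1.0625 = -9.0313


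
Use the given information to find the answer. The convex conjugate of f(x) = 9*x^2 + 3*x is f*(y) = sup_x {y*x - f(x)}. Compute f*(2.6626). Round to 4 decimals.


f*(y) = sup_x {y*x - a*x^2 - b*x} = sup_x {(y-b)*x - a*x^2}
FOC: (y - b) - 2a*x = 0 => x* = (y - b)/(2a)
x* = (2.6626 - 3)/(2*9) = -0.0187
f*(2.6626) = (y-b)^2/(4a) = (2.6626 - 3)^2/(4*9)
= 0.1138/36 = 0.0032


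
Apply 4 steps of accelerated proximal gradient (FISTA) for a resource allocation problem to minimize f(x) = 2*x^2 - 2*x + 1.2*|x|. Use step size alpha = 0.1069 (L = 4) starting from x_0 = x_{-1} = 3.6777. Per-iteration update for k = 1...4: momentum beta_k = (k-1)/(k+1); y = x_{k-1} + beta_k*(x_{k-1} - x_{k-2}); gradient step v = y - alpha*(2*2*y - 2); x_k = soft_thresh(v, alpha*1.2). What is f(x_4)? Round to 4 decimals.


FISTA on f(x) = 2*x^2 - 2*x + 1.2*|x|
L = 4, alpha = 0.1069
Iteration 1: beta = 0.0, y = 3.6777 + 0.0*(3.6777 - 3.6777) = 3.6777
  grad(y) = 12.7108, v = y - alpha*grad = 2.3189
  prox(v) = soft_thresh(2.3189, 0.1283) = 2.1906
Iteration 2: beta = 0.3333, y = 2.1906 + 0.3333*(2.1906 - 3.6777) = 1.6949
  grad(y) = 4.7798, v = y - alpha*grad = 1.184
  prox(v) = soft_thresh(1.184, 0.1283) = 1.0557
Iteration 3: beta = 0.5, y = 1.0557 + 0.5*(1.0557 - 2.1906) = 0.4882
  grad(y) = -0.047, v = y - alpha*grad = 0.4933
  prox(v) = soft_thresh(0.4933, 0.1283) = 0.365
Iteration 4: beta = 0.6, y = 0.365 + 0.6*(0.365 - 1.0557) = -0.0494
  grad(y) = -2.1978, v = y - alpha*grad = 0.1855
  prox(v) = soft_thresh(0.1855, 0.1283) = 0.0572
f(x_4) = 2*0.0572^2 - 2*0.0572 + 1.2*|0.0572| = -0.0392


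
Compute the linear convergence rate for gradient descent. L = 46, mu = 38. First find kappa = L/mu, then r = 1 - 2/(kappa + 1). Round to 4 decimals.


Step 1: Compute the condition number.
kappa = L/mu = 46/38 = 1.2105
Step 2: Compute the convergence rate.
r = 1 - 2/(kappa + 1) = 1 - 2*mu/(L + mu) = (L - mu)/(L + mu) = 8/84 = 0.0952


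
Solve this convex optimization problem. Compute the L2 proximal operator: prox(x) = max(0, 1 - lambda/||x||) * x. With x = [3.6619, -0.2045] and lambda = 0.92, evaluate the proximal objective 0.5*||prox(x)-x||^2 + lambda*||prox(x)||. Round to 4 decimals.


Step 1: Compute ||x||.
||x|| = 3.6676
Step 2: Compute scaling factor.
scale = max(0, 1 - 0.92/3.6676) = 0.7492
Step 3: prox(x) = [2.7433, -0.1532]
||prox(x)|| = 2.7476
Step 4: Proximal objective.
0.5*||prox-x||^2 = 0.4232
lambda*||prox|| = 2.5278
Total = 2.951


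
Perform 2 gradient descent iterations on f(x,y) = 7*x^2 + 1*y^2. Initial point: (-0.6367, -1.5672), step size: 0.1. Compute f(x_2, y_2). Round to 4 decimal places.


Gradient descent on f(x,y) = 7*x^2 + 1*y^2.
Starting point: (-0.6367, -1.5672), alpha = 0.1
Step 1: grad_x = 2*7*-0.6367 = -8.9138, grad_y = 2*1*-1.5672 = -3.1344
  x_1 = -0.6367 - 0.1*-8.9138 = 0.2547
  y_1 = -1.5672 - 0.1*-3.1344 = -1.2538
Step 2: grad_x = 2*7*0.2547 = 3.5655, grad_y = 2*1*-1.2538 = -2.5075
  x_2 = 0.2547 - 0.1*3.5655 = -0.1019
  y_2 = -1.2538 - 0.1*-2.5075 = -1.003
f(-0.1019, -1.003) = 7*(-0.1019)^2 + 1*(-1.003)^2 = 1.0787


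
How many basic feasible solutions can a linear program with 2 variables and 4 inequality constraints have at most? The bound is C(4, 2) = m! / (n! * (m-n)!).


Each vertex corresponds to some choice of n active constraints out of m, so the number of vertices is at most C(m, n) = m! / (n!(m-n)!).
m = 4, n = 2
Numerator: 4 * 3
Denominator: 2! = 2
C(4, 2) = 6


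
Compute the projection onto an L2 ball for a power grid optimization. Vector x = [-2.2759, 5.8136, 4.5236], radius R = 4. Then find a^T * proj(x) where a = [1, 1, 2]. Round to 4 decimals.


Step 1: Compute ||x|| (intermediates to 6 decimals).
||x|| = sqrt((-2.2759)^2 + 5.8136^2 + 4.5236^2) = 7.709774
Step 2: Project.
Since ||x|| > R, scale = R/||x|| = 4/7.709774 = 0.518822, proj(x) = scale * x
proj(x) = [-1.180787, 3.016224, 2.346943]
Step 3: Dot product.
a^T * proj(x) = 1*(-1.180787) + 1*3.016224 + 2*2.346943 = 6.5293


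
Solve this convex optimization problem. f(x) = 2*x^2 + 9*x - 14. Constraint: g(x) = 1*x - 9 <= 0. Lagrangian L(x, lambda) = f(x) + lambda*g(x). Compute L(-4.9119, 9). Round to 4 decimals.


Step 1: Evaluate f(x).
f(-4.9119) = 2*(-4.9119)^2 + 9*(-4.9119) - 14 = -9.9536
Step 2: Evaluate g(x).
g(-4.9119) = 1*-4.9119 - 9 = -13.9119
Step 3: Compute Lagrangian.
L = -9.9536 + 9*-13.9119 = -135.1607


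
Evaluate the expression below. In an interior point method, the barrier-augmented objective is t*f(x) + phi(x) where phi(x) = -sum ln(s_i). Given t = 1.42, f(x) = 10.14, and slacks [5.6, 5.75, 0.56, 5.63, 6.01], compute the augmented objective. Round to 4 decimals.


Step 1: Compute log-barrier.
ln values: [1.7228, 1.7492, -0.5798, 1.7281, 1.7934]
phi = -(1.7228 + 1.7492 - 0.5798 + 1.7281 + 1.7934) = -6.4137
Step 2: Compute augmented objective.
t*f(x) = 1.42*10.14 = 14.3988
Total = 14.3988 - 6.4137 = 7.9851


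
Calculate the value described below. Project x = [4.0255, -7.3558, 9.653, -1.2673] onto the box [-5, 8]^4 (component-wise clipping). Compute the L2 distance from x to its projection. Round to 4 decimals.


Project each component onto [-5, 8].
clip(4.0255) = 4.0255, clip(-7.3558) = -5.0, clip(9.653) = 8.0, clip(-1.2673) = -1.2673
Projection = [4.0255, -5.0, 8.0, -1.2673]
Squared diffs: [0.0, 5.5498, 2.7324, 0.0]
Distance = sqrt(8.2822) = 2.8779


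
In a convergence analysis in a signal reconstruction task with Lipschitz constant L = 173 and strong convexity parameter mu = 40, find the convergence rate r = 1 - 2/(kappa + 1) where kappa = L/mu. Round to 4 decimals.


Step 1: Compute the condition number.
kappa = L/mu = 173/40 = 4.325
Step 2: Compute the convergence rate.
r = 1 - 2/(kappa + 1) = 1 - 2*mu/(L + mu) = (L - mu)/(L + mu) = 133/213 = 0.6244


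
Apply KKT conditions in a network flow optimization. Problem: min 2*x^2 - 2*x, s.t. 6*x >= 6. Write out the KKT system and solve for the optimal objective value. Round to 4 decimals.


Step 1: Try lambda = 0 (constraint inactive).
x_unc = 2/(2*2) = 0.5
Check: 6*0.5 = 3.0 < 6 -- violated!
Step 2: Constraint must be active: 6*x = 6
x* = 6/6 = 1.0
lambda = (2*2*1.0 - 2)/6 = 0.3333
Step 3: Compute optimal value.
f(x*) = 2*1.0^2 - 2*1.0 = 0.0


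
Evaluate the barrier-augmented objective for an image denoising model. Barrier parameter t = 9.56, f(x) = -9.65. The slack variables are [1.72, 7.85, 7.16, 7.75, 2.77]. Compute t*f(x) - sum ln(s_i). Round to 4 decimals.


Step 1: Compute log-barrier.
ln values: [0.5423, 2.0605, 1.9685, 2.0477, 1.0188]
phi = -(0.5423 + 2.0605 + 1.9685 + 2.0477 + 1.0188) = -7.6379
Step 2: Compute augmented objective.
t*f(x) = 9.56*-9.65 = -92.254
Total = -92.254 - 7.6379 = -99.8919


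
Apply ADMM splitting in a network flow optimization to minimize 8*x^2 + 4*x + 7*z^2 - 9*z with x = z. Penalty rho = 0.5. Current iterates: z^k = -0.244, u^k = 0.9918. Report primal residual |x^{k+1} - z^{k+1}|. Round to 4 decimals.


ADMM iteration with rho = 0.5, z^k = -0.244, u^k = 0.9918
Step 1: x-update.
Minimize 8*x^2 + 4*x + (0.5/2)*(x + 0.244 + 0.9918)^2
FOC: (2*8 + 0.5)*x = -4 + 0.5*(-0.244 - 0.9918)
x^{k+1} = -0.2799
Step 2: z-update.
Minimize 7*z^2 - 9*z + (0.5/2)*(-0.2799 - z + 0.9918)^2
FOC: (2*7 + 0.5)*z = 9 + 0.5*(-0.2799 + 0.9918)
z^{k+1} = 0.6452
Step 3: u-update.
u^{k+1} = 0.9918 - 0.2799 - 0.6452 = 0.0667
Step 4: Primal residual = |-0.2799 - 0.6452| = 0.9251


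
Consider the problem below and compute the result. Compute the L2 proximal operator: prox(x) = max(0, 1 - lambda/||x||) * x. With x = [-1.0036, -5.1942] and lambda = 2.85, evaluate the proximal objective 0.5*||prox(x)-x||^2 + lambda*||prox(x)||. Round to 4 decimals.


Step 1: Compute ||x||.
||x|| = 5.2903
Step 2: Compute scaling factor.
scale = max(0, 1 - 2.85/5.2903) = 0.4613
Step 3: prox(x) = [-0.4629, -2.396]
||prox(x)|| = 2.4403
Step 4: Proximal objective.
0.5*||prox-x||^2 = 4.0613
lambda*||prox|| = 6.9549
Total = 11.016


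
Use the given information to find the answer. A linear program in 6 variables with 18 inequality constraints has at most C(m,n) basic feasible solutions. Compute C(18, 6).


Each vertex corresponds to some choice of n active constraints out of m, so the number of vertices is at most C(m, n) = m! / (n!(m-n)!).
m = 18, n = 6
Numerator: 18 * 17 * 16 * 15 * 14 * 13
Denominator: 6! = 720
C(18, 6) = 18564
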